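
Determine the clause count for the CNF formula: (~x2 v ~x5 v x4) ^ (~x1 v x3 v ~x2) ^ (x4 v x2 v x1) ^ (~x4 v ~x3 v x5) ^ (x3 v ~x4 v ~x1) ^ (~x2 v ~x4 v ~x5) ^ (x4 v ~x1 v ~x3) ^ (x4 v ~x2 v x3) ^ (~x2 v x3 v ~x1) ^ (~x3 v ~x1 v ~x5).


Each group enclosed in parentheses joined by ^ is one clause.
Counting the conjuncts: 10 clauses.

10


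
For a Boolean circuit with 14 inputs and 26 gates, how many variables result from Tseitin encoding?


The Tseitin transformation introduces one auxiliary variable per gate.
Total variables = inputs + gates = 14 + 26 = 40.

40


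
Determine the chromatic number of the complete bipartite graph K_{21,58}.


K_{21,58} is bipartite by definition: the two parts are independent sets, with every edge crossing between them.
Color all vertices in one part with color 1 and all vertices in the other part with color 2.
Since the graph has at least one edge, one color does not suffice.
Chromatic number = 2.

2


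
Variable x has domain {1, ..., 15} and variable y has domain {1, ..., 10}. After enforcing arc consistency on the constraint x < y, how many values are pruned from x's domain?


For the constraint x < y, x needs a supporting value in y's domain.
x can be at most 9 (one less than y's maximum).
Valid x values from domain: 9 out of 15.
Pruned = 15 - 9 = 6.

6


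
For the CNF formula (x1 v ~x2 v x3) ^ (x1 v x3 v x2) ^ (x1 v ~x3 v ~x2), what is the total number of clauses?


Each group enclosed in parentheses joined by ^ is one clause.
Counting the conjuncts: 3 clauses.

3


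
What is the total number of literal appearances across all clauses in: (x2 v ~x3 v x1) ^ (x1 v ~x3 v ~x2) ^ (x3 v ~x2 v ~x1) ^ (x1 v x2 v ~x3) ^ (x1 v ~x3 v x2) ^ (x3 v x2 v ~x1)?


Clause lengths: 3, 3, 3, 3, 3, 3.
Sum = 3 + 3 + 3 + 3 + 3 + 3 = 18.

18


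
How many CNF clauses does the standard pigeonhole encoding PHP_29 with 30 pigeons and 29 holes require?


The PHP encoding has two parts:
1) At-least-one-hole clauses: 30 (one per pigeon, each with 29 literals).
2) At-most-one-pigeon-per-hole clauses: 29 holes * C(30,2) = 29 * 435 = 12615.
Total clauses = 30 + 12615 = 12645.

12645


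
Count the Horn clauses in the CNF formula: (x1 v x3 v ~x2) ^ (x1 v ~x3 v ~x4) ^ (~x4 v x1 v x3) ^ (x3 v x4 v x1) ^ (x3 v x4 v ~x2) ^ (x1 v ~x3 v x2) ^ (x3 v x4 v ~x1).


A Horn clause has at most one positive literal.
Clause 1: 2 positive lit(s) -> not Horn
Clause 2: 1 positive lit(s) -> Horn
Clause 3: 2 positive lit(s) -> not Horn
Clause 4: 3 positive lit(s) -> not Horn
Clause 5: 2 positive lit(s) -> not Horn
Clause 6: 2 positive lit(s) -> not Horn
Clause 7: 2 positive lit(s) -> not Horn
Total Horn clauses = 1.

1


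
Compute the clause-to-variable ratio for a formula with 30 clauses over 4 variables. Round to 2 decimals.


Clause-to-variable ratio = clauses / variables.
30 / 4 = 7.5.

7.5


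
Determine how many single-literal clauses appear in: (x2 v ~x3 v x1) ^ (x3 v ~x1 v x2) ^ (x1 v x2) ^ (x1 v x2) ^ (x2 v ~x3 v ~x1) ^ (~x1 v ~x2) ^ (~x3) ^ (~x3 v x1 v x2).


A unit clause contains exactly one literal.
Unit clauses found: (~x3).
Count = 1.

1


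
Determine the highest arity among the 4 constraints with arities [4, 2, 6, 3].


The arities are: 4, 2, 6, 3.
Scan for the maximum value.
Maximum arity = 6.

6


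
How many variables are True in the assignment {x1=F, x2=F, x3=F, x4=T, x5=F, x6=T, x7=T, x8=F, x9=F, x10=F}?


The weight is the number of variables assigned True.
True variables: x4, x6, x7.
Weight = 3.

3


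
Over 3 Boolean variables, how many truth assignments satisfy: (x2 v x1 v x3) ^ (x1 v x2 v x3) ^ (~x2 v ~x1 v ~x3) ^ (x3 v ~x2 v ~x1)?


Enumerate all 8 truth assignments over 3 variables.
Test each against every clause.
Satisfying assignments found: 5.

5


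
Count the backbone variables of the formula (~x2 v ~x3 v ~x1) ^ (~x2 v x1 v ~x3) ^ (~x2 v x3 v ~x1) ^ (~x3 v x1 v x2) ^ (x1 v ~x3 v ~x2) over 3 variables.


Find all satisfying assignments: 4 model(s).
Check which variables have the same value in every model.
No variable is fixed across all models.
Backbone size = 0.

0


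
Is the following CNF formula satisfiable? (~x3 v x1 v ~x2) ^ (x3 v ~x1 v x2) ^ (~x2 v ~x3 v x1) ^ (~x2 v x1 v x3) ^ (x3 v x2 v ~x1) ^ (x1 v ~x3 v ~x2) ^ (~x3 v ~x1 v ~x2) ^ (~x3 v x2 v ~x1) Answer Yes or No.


Check all 8 possible truth assignments.
Number of satisfying assignments found: 3.
The formula is satisfiable.

Yes


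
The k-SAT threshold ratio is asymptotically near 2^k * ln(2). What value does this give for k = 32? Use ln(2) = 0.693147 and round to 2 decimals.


Using the asymptotic formula: threshold ~ 2^k * ln(2).
2^32 = 4294967296.
4294967296 * 0.693147 = 2977043696.32.

2977043696.32


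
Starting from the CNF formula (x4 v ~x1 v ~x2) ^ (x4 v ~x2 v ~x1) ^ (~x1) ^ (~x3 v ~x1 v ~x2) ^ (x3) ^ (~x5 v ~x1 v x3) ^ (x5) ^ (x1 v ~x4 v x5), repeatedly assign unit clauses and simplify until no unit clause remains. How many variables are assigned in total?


Unit propagation repeatedly assigns the literal in any unit clause, then simplifies.
Assignments in order: x1 = F, x3 = T, x5 = T.
No further unit clauses remain.
Total variables assigned = 3.

3


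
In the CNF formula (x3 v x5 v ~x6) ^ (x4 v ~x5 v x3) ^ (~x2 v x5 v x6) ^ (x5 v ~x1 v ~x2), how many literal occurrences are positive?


Scan each clause for unnegated literals.
Clause 1: 2 positive; Clause 2: 2 positive; Clause 3: 2 positive; Clause 4: 1 positive.
Total positive literal occurrences = 7.

7


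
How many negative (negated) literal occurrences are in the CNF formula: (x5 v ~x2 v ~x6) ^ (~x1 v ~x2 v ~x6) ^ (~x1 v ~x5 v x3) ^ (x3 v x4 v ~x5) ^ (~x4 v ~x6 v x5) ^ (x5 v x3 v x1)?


Scan each clause for negated literals.
Clause 1: 2 negative; Clause 2: 3 negative; Clause 3: 2 negative; Clause 4: 1 negative; Clause 5: 2 negative; Clause 6: 0 negative.
Total negative literal occurrences = 10.

10


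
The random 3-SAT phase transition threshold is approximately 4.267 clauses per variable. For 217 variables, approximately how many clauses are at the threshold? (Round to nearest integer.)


The 3-SAT phase transition occurs at approximately 4.267 clauses per variable.
m = 4.267 * 217 = 925.939.
Rounded to nearest integer: 926.

926


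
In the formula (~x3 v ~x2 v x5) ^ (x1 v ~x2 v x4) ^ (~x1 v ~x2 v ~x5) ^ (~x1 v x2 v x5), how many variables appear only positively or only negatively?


A pure literal appears in only one polarity across all clauses.
Pure literals: x3 (negative only), x4 (positive only).
Count = 2.

2


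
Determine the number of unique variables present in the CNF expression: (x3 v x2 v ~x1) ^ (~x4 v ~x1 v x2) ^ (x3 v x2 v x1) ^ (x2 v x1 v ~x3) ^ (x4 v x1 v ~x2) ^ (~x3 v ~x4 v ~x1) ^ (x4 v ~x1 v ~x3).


Identify each distinct variable in the formula.
Variables found: x1, x2, x3, x4.
Total distinct variables = 4.

4


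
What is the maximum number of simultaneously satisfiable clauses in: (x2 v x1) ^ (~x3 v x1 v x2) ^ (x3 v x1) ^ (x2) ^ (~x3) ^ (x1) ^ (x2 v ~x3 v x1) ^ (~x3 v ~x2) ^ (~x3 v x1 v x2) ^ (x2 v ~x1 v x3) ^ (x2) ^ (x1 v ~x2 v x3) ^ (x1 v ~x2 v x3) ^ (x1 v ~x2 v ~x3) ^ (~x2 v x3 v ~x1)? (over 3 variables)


Enumerate all 8 truth assignments.
For each, count how many of the 15 clauses are satisfied.
The formula is not fully satisfiable, so the maximum is below 15.
Maximum simultaneously satisfiable clauses = 14.

14


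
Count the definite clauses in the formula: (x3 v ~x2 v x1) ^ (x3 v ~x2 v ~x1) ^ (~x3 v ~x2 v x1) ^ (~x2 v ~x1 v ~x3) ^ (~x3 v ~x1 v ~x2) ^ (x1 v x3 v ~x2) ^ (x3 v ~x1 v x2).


A definite clause has exactly one positive literal.
Clause 1: 2 positive -> not definite
Clause 2: 1 positive -> definite
Clause 3: 1 positive -> definite
Clause 4: 0 positive -> not definite
Clause 5: 0 positive -> not definite
Clause 6: 2 positive -> not definite
Clause 7: 2 positive -> not definite
Definite clause count = 2.

2


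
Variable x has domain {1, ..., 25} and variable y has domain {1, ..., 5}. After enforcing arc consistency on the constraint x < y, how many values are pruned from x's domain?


For the constraint x < y, x needs a supporting value in y's domain.
x can be at most 4 (one less than y's maximum).
Valid x values from domain: 4 out of 25.
Pruned = 25 - 4 = 21.

21


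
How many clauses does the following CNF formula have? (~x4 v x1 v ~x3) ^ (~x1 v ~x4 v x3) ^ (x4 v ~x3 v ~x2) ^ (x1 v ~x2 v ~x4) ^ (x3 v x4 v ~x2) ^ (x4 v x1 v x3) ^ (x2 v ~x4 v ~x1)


Each group enclosed in parentheses joined by ^ is one clause.
Counting the conjuncts: 7 clauses.

7


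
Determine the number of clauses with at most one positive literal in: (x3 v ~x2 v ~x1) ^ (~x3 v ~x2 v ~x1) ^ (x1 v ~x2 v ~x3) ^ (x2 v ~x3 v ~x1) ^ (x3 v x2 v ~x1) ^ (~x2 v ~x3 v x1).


A Horn clause has at most one positive literal.
Clause 1: 1 positive lit(s) -> Horn
Clause 2: 0 positive lit(s) -> Horn
Clause 3: 1 positive lit(s) -> Horn
Clause 4: 1 positive lit(s) -> Horn
Clause 5: 2 positive lit(s) -> not Horn
Clause 6: 1 positive lit(s) -> Horn
Total Horn clauses = 5.

5


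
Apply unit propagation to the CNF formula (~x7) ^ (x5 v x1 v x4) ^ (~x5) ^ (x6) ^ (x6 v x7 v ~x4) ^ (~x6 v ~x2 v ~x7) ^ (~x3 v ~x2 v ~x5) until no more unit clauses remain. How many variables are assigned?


Unit propagation repeatedly assigns the literal in any unit clause, then simplifies.
Assignments in order: x7 = F, x5 = F, x6 = T.
No further unit clauses remain.
Total variables assigned = 3.

3


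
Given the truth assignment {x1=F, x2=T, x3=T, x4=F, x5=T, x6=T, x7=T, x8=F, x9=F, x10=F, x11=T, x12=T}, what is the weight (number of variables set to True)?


The weight is the number of variables assigned True.
True variables: x2, x3, x5, x6, x7, x11, x12.
Weight = 7.

7


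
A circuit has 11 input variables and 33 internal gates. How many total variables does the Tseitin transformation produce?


The Tseitin transformation introduces one auxiliary variable per gate.
Total variables = inputs + gates = 11 + 33 = 44.

44


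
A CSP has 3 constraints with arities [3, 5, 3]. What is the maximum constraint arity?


The arities are: 3, 5, 3.
Scan for the maximum value.
Maximum arity = 5.

5


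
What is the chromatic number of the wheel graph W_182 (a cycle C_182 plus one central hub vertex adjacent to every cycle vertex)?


W_182 consists of the cycle C_182 together with a hub vertex adjacent to every cycle vertex.
The cycle C_182 needs 2 colors (even cycle -> 2).
The hub is adjacent to every cycle vertex, so it must receive a new color distinct from all of them.
Chromatic number = 2 + 1 = 3.

3


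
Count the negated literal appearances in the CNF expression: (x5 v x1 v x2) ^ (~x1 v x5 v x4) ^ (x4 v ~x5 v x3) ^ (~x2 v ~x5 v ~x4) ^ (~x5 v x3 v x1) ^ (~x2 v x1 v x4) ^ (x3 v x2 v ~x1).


Scan each clause for negated literals.
Clause 1: 0 negative; Clause 2: 1 negative; Clause 3: 1 negative; Clause 4: 3 negative; Clause 5: 1 negative; Clause 6: 1 negative; Clause 7: 1 negative.
Total negative literal occurrences = 8.

8


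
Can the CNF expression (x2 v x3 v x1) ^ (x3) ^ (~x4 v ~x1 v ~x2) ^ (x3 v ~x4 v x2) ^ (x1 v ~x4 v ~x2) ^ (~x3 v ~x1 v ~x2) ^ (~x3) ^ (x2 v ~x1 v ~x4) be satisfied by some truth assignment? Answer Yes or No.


Check all 16 possible truth assignments.
Number of satisfying assignments found: 0.
The formula is unsatisfiable.

No


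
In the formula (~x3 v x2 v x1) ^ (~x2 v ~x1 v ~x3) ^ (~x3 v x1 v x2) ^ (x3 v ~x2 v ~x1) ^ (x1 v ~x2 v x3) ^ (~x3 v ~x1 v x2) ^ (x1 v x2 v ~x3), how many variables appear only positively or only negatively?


A pure literal appears in only one polarity across all clauses.
No pure literals found.
Count = 0.

0


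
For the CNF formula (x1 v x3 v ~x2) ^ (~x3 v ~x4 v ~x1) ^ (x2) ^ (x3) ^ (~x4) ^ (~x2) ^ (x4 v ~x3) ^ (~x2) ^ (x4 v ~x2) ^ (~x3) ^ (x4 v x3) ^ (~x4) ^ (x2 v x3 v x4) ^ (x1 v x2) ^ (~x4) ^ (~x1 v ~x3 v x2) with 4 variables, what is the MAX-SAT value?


Enumerate all 16 truth assignments.
For each, count how many of the 16 clauses are satisfied.
The formula is not fully satisfiable, so the maximum is below 16.
Maximum simultaneously satisfiable clauses = 12.

12


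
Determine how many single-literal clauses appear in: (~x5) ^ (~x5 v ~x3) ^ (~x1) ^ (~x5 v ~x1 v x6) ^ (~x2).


A unit clause contains exactly one literal.
Unit clauses found: (~x5), (~x1), (~x2).
Count = 3.

3


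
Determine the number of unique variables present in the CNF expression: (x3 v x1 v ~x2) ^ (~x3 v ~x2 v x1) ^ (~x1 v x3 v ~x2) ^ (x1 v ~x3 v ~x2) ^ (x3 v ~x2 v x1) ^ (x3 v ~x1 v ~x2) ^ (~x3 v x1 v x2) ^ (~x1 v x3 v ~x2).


Identify each distinct variable in the formula.
Variables found: x1, x2, x3.
Total distinct variables = 3.

3


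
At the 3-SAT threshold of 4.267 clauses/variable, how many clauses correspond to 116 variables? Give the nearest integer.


The 3-SAT phase transition occurs at approximately 4.267 clauses per variable.
m = 4.267 * 116 = 494.972.
Rounded to nearest integer: 495.

495


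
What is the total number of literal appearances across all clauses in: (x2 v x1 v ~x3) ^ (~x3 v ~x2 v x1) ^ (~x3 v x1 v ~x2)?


Clause lengths: 3, 3, 3.
Sum = 3 + 3 + 3 = 9.

9


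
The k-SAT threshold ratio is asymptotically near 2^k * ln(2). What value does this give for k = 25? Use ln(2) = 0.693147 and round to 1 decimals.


Using the asymptotic formula: threshold ~ 2^k * ln(2).
2^25 = 33554432.
33554432 * 0.693147 = 23258153.9.

23258153.9


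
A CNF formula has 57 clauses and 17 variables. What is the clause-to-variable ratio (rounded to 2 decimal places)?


Clause-to-variable ratio = clauses / variables.
57 / 17 = 3.35.

3.35


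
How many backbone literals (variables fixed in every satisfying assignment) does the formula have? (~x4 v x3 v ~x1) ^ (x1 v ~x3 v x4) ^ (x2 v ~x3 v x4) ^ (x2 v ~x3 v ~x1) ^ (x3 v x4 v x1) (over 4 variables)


Find all satisfying assignments: 8 model(s).
Check which variables have the same value in every model.
No variable is fixed across all models.
Backbone size = 0.

0


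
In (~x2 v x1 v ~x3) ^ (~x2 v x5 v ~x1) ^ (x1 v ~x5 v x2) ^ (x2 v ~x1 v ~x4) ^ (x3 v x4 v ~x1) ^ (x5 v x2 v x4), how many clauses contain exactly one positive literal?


A definite clause has exactly one positive literal.
Clause 1: 1 positive -> definite
Clause 2: 1 positive -> definite
Clause 3: 2 positive -> not definite
Clause 4: 1 positive -> definite
Clause 5: 2 positive -> not definite
Clause 6: 3 positive -> not definite
Definite clause count = 3.

3


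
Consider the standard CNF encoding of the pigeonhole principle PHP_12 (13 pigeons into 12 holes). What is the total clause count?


The PHP encoding has two parts:
1) At-least-one-hole clauses: 13 (one per pigeon, each with 12 literals).
2) At-most-one-pigeon-per-hole clauses: 12 holes * C(13,2) = 12 * 78 = 936.
Total clauses = 13 + 936 = 949.

949


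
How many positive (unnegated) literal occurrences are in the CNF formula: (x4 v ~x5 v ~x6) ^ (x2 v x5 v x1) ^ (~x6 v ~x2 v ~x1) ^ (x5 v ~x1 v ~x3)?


Scan each clause for unnegated literals.
Clause 1: 1 positive; Clause 2: 3 positive; Clause 3: 0 positive; Clause 4: 1 positive.
Total positive literal occurrences = 5.

5


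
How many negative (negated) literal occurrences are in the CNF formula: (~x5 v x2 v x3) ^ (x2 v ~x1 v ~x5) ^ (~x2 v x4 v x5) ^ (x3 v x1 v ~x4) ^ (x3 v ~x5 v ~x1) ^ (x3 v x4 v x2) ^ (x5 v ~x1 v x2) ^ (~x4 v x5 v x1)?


Scan each clause for negated literals.
Clause 1: 1 negative; Clause 2: 2 negative; Clause 3: 1 negative; Clause 4: 1 negative; Clause 5: 2 negative; Clause 6: 0 negative; Clause 7: 1 negative; Clause 8: 1 negative.
Total negative literal occurrences = 9.

9


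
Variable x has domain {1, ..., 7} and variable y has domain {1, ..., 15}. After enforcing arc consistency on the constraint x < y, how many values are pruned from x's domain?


For the constraint x < y, x needs a supporting value in y's domain.
x can be at most 14 (one less than y's maximum).
Valid x values from domain: 7 out of 7.
Pruned = 7 - 7 = 0.

0


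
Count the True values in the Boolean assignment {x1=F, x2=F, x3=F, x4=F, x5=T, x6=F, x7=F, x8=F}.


The weight is the number of variables assigned True.
True variables: x5.
Weight = 1.

1


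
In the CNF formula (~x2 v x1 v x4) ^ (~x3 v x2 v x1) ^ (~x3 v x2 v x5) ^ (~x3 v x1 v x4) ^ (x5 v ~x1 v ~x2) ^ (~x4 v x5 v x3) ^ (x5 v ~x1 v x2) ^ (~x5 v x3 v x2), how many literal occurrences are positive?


Scan each clause for unnegated literals.
Clause 1: 2 positive; Clause 2: 2 positive; Clause 3: 2 positive; Clause 4: 2 positive; Clause 5: 1 positive; Clause 6: 2 positive; Clause 7: 2 positive; Clause 8: 2 positive.
Total positive literal occurrences = 15.

15


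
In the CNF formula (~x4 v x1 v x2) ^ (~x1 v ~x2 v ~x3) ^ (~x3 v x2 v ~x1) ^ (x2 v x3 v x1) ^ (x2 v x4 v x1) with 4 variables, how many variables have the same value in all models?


Find all satisfying assignments: 8 model(s).
Check which variables have the same value in every model.
No variable is fixed across all models.
Backbone size = 0.

0


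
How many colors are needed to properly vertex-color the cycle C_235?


An odd cycle cannot be 2-colored: alternating two colors around the cycle returns to the start with a conflict.
Since 235 is odd, three colors are required (and three suffice).
Chromatic number = 3.

3


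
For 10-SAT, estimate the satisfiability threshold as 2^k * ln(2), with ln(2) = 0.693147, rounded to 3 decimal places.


Using the asymptotic formula: threshold ~ 2^k * ln(2).
2^10 = 1024.
1024 * 0.693147 = 709.783.

709.783


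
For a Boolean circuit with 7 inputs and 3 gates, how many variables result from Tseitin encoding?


The Tseitin transformation introduces one auxiliary variable per gate.
Total variables = inputs + gates = 7 + 3 = 10.

10


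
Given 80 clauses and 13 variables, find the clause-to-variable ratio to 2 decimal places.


Clause-to-variable ratio = clauses / variables.
80 / 13 = 6.15.

6.15


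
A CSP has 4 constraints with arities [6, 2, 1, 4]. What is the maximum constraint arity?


The arities are: 6, 2, 1, 4.
Scan for the maximum value.
Maximum arity = 6.

6


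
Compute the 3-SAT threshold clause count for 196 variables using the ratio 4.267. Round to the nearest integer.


The 3-SAT phase transition occurs at approximately 4.267 clauses per variable.
m = 4.267 * 196 = 836.332.
Rounded to nearest integer: 836.

836


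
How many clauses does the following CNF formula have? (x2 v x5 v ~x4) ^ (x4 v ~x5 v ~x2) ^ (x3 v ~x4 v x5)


Each group enclosed in parentheses joined by ^ is one clause.
Counting the conjuncts: 3 clauses.

3


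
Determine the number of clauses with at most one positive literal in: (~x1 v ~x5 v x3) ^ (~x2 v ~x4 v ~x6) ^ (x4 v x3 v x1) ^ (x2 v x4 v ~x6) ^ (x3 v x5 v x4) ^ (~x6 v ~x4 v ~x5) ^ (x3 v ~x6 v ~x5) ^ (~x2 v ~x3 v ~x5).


A Horn clause has at most one positive literal.
Clause 1: 1 positive lit(s) -> Horn
Clause 2: 0 positive lit(s) -> Horn
Clause 3: 3 positive lit(s) -> not Horn
Clause 4: 2 positive lit(s) -> not Horn
Clause 5: 3 positive lit(s) -> not Horn
Clause 6: 0 positive lit(s) -> Horn
Clause 7: 1 positive lit(s) -> Horn
Clause 8: 0 positive lit(s) -> Horn
Total Horn clauses = 5.

5


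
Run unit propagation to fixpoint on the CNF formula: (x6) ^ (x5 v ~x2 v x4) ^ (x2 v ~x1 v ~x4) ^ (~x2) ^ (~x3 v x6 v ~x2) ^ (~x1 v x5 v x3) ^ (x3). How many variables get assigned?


Unit propagation repeatedly assigns the literal in any unit clause, then simplifies.
Assignments in order: x6 = T, x2 = F, x3 = T.
No further unit clauses remain.
Total variables assigned = 3.

3


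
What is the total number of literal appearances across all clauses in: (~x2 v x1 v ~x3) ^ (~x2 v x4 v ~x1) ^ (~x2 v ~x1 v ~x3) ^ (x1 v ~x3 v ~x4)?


Clause lengths: 3, 3, 3, 3.
Sum = 3 + 3 + 3 + 3 = 12.

12


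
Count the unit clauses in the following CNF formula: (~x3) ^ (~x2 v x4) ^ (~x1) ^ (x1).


A unit clause contains exactly one literal.
Unit clauses found: (~x3), (~x1), (x1).
Count = 3.

3


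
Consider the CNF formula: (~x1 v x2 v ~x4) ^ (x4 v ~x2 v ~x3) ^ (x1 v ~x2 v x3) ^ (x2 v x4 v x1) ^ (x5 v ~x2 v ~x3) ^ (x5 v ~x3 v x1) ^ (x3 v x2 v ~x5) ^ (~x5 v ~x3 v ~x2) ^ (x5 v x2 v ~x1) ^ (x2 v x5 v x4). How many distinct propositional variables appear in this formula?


Identify each distinct variable in the formula.
Variables found: x1, x2, x3, x4, x5.
Total distinct variables = 5.

5


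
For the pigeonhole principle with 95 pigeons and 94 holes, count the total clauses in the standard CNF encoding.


The PHP encoding has two parts:
1) At-least-one-hole clauses: 95 (one per pigeon, each with 94 literals).
2) At-most-one-pigeon-per-hole clauses: 94 holes * C(95,2) = 94 * 4465 = 419710.
Total clauses = 95 + 419710 = 419805.

419805


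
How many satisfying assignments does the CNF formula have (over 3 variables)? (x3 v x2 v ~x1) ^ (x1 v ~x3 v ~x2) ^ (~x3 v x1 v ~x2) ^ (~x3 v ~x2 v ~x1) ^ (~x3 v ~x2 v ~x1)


Enumerate all 8 truth assignments over 3 variables.
Test each against every clause.
Satisfying assignments found: 5.

5


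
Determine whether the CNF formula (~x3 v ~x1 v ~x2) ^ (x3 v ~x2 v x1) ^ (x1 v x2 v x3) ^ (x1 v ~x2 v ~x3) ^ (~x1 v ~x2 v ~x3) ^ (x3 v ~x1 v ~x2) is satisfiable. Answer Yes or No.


Check all 8 possible truth assignments.
Number of satisfying assignments found: 3.
The formula is satisfiable.

Yes


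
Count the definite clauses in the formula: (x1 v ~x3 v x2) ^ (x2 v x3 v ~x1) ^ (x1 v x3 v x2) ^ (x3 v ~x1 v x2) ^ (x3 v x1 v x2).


A definite clause has exactly one positive literal.
Clause 1: 2 positive -> not definite
Clause 2: 2 positive -> not definite
Clause 3: 3 positive -> not definite
Clause 4: 2 positive -> not definite
Clause 5: 3 positive -> not definite
Definite clause count = 0.

0


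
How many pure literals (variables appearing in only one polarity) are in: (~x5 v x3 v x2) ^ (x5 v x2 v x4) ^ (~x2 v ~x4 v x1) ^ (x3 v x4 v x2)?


A pure literal appears in only one polarity across all clauses.
Pure literals: x1 (positive only), x3 (positive only).
Count = 2.

2


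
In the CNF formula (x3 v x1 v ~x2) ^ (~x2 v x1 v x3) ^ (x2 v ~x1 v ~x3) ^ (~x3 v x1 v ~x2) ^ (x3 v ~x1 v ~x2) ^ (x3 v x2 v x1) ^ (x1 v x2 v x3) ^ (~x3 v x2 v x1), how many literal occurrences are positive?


Scan each clause for unnegated literals.
Clause 1: 2 positive; Clause 2: 2 positive; Clause 3: 1 positive; Clause 4: 1 positive; Clause 5: 1 positive; Clause 6: 3 positive; Clause 7: 3 positive; Clause 8: 2 positive.
Total positive literal occurrences = 15.

15


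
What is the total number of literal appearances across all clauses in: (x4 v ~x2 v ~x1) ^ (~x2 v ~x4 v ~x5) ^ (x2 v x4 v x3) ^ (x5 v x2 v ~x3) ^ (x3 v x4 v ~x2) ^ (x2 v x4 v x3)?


Clause lengths: 3, 3, 3, 3, 3, 3.
Sum = 3 + 3 + 3 + 3 + 3 + 3 = 18.

18


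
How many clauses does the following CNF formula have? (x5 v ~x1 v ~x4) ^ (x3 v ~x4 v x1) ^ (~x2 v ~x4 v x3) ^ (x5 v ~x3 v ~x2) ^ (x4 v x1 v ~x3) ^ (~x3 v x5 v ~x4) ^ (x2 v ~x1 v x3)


Each group enclosed in parentheses joined by ^ is one clause.
Counting the conjuncts: 7 clauses.

7


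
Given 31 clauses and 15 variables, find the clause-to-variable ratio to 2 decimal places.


Clause-to-variable ratio = clauses / variables.
31 / 15 = 2.07.

2.07


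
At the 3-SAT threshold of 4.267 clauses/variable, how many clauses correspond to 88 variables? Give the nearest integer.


The 3-SAT phase transition occurs at approximately 4.267 clauses per variable.
m = 4.267 * 88 = 375.496.
Rounded to nearest integer: 375.

375


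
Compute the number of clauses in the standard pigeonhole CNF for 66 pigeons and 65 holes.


The PHP encoding has two parts:
1) At-least-one-hole clauses: 66 (one per pigeon, each with 65 literals).
2) At-most-one-pigeon-per-hole clauses: 65 holes * C(66,2) = 65 * 2145 = 139425.
Total clauses = 66 + 139425 = 139491.

139491


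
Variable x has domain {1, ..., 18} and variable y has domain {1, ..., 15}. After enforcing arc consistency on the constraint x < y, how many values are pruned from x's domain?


For the constraint x < y, x needs a supporting value in y's domain.
x can be at most 14 (one less than y's maximum).
Valid x values from domain: 14 out of 18.
Pruned = 18 - 14 = 4.

4


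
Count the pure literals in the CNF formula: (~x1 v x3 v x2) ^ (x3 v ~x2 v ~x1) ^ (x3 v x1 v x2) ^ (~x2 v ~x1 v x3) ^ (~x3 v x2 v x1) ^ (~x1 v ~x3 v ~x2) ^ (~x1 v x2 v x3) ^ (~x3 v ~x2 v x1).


A pure literal appears in only one polarity across all clauses.
No pure literals found.
Count = 0.

0


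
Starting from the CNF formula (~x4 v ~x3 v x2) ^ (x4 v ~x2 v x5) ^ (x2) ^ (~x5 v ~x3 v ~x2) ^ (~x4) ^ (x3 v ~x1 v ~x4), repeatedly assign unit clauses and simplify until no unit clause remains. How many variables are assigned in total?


Unit propagation repeatedly assigns the literal in any unit clause, then simplifies.
Assignments in order: x2 = T, x4 = F, x5 = T, x3 = F.
No further unit clauses remain.
Total variables assigned = 4.

4


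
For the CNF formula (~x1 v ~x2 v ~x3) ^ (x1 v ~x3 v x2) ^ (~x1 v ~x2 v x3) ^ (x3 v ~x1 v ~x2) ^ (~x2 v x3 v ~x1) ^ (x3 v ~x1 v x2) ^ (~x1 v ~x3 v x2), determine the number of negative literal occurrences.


Scan each clause for negated literals.
Clause 1: 3 negative; Clause 2: 1 negative; Clause 3: 2 negative; Clause 4: 2 negative; Clause 5: 2 negative; Clause 6: 1 negative; Clause 7: 2 negative.
Total negative literal occurrences = 13.

13


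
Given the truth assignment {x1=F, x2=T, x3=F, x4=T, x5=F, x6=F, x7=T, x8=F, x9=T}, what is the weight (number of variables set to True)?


The weight is the number of variables assigned True.
True variables: x2, x4, x7, x9.
Weight = 4.

4


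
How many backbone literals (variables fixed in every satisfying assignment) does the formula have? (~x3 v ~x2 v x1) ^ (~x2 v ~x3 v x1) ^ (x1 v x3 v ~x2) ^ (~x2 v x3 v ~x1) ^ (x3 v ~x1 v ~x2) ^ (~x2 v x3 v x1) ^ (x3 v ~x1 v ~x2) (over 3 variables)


Find all satisfying assignments: 5 model(s).
Check which variables have the same value in every model.
No variable is fixed across all models.
Backbone size = 0.

0


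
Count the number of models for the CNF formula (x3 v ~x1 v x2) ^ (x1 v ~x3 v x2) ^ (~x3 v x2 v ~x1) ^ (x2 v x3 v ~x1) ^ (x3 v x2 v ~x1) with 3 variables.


Enumerate all 8 truth assignments over 3 variables.
Test each against every clause.
Satisfying assignments found: 5.

5


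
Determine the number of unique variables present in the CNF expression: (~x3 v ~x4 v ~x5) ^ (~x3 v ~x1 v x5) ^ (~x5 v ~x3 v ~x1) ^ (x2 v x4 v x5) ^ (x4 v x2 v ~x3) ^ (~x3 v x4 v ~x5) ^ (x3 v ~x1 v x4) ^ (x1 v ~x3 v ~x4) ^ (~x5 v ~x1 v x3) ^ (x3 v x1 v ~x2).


Identify each distinct variable in the formula.
Variables found: x1, x2, x3, x4, x5.
Total distinct variables = 5.

5


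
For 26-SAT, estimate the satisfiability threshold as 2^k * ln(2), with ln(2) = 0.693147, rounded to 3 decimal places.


Using the asymptotic formula: threshold ~ 2^k * ln(2).
2^26 = 67108864.
67108864 * 0.693147 = 46516307.755.

46516307.755


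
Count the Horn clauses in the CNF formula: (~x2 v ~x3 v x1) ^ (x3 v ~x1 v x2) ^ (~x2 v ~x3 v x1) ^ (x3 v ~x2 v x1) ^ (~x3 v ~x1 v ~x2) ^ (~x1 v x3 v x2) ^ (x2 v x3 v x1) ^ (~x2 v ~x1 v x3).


A Horn clause has at most one positive literal.
Clause 1: 1 positive lit(s) -> Horn
Clause 2: 2 positive lit(s) -> not Horn
Clause 3: 1 positive lit(s) -> Horn
Clause 4: 2 positive lit(s) -> not Horn
Clause 5: 0 positive lit(s) -> Horn
Clause 6: 2 positive lit(s) -> not Horn
Clause 7: 3 positive lit(s) -> not Horn
Clause 8: 1 positive lit(s) -> Horn
Total Horn clauses = 4.

4


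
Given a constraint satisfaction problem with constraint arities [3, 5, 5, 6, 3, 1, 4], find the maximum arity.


The arities are: 3, 5, 5, 6, 3, 1, 4.
Scan for the maximum value.
Maximum arity = 6.

6


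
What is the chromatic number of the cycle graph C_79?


An odd cycle cannot be 2-colored: alternating two colors around the cycle returns to the start with a conflict.
Since 79 is odd, three colors are required (and three suffice).
Chromatic number = 3.

3


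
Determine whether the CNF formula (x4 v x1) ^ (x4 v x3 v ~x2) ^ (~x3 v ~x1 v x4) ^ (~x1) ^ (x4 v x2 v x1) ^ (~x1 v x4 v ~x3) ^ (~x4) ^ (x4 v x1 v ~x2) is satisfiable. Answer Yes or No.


Check all 16 possible truth assignments.
Number of satisfying assignments found: 0.
The formula is unsatisfiable.

No


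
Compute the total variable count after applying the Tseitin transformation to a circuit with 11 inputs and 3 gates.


The Tseitin transformation introduces one auxiliary variable per gate.
Total variables = inputs + gates = 11 + 3 = 14.

14


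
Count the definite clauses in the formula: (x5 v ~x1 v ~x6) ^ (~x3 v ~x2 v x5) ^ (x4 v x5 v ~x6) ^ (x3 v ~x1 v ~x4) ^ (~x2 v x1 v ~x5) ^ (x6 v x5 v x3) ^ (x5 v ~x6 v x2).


A definite clause has exactly one positive literal.
Clause 1: 1 positive -> definite
Clause 2: 1 positive -> definite
Clause 3: 2 positive -> not definite
Clause 4: 1 positive -> definite
Clause 5: 1 positive -> definite
Clause 6: 3 positive -> not definite
Clause 7: 2 positive -> not definite
Definite clause count = 4.

4


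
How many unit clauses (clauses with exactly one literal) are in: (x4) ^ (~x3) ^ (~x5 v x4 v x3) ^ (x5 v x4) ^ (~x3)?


A unit clause contains exactly one literal.
Unit clauses found: (x4), (~x3), (~x3).
Count = 3.

3


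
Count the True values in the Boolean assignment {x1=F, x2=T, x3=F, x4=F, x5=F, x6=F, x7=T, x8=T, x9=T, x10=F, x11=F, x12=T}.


The weight is the number of variables assigned True.
True variables: x2, x7, x8, x9, x12.
Weight = 5.

5


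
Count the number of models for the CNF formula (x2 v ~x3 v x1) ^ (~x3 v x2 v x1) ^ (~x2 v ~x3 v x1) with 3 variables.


Enumerate all 8 truth assignments over 3 variables.
Test each against every clause.
Satisfying assignments found: 6.

6


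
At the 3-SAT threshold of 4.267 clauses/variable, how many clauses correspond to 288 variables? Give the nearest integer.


The 3-SAT phase transition occurs at approximately 4.267 clauses per variable.
m = 4.267 * 288 = 1228.896.
Rounded to nearest integer: 1229.

1229


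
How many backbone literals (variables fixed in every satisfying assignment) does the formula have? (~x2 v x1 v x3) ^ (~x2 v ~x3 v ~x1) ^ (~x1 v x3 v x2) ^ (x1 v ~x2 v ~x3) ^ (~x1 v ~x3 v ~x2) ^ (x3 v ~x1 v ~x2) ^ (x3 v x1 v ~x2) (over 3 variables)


Find all satisfying assignments: 3 model(s).
Check which variables have the same value in every model.
Fixed variables: x2=F.
Backbone size = 1.

1


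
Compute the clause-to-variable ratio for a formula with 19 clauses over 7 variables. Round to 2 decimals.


Clause-to-variable ratio = clauses / variables.
19 / 7 = 2.71.

2.71


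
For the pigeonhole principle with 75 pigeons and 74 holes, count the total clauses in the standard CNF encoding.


The PHP encoding has two parts:
1) At-least-one-hole clauses: 75 (one per pigeon, each with 74 literals).
2) At-most-one-pigeon-per-hole clauses: 74 holes * C(75,2) = 74 * 2775 = 205350.
Total clauses = 75 + 205350 = 205425.

205425


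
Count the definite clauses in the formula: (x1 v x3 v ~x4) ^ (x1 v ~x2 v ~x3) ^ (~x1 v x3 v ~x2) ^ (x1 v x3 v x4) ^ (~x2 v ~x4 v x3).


A definite clause has exactly one positive literal.
Clause 1: 2 positive -> not definite
Clause 2: 1 positive -> definite
Clause 3: 1 positive -> definite
Clause 4: 3 positive -> not definite
Clause 5: 1 positive -> definite
Definite clause count = 3.

3


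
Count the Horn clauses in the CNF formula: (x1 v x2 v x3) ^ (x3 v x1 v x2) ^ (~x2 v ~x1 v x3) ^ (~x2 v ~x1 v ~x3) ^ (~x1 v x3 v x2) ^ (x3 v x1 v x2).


A Horn clause has at most one positive literal.
Clause 1: 3 positive lit(s) -> not Horn
Clause 2: 3 positive lit(s) -> not Horn
Clause 3: 1 positive lit(s) -> Horn
Clause 4: 0 positive lit(s) -> Horn
Clause 5: 2 positive lit(s) -> not Horn
Clause 6: 3 positive lit(s) -> not Horn
Total Horn clauses = 2.

2


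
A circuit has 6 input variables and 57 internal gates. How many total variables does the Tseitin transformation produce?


The Tseitin transformation introduces one auxiliary variable per gate.
Total variables = inputs + gates = 6 + 57 = 63.

63


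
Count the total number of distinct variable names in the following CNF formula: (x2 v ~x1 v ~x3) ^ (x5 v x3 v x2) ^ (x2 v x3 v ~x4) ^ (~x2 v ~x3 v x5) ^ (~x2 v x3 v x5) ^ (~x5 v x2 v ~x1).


Identify each distinct variable in the formula.
Variables found: x1, x2, x3, x4, x5.
Total distinct variables = 5.

5


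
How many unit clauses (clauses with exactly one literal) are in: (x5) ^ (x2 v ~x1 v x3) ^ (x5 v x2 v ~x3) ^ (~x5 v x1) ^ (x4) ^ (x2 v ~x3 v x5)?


A unit clause contains exactly one literal.
Unit clauses found: (x5), (x4).
Count = 2.

2


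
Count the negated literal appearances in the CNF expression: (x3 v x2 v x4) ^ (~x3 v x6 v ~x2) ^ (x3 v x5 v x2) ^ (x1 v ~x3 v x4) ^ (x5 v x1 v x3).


Scan each clause for negated literals.
Clause 1: 0 negative; Clause 2: 2 negative; Clause 3: 0 negative; Clause 4: 1 negative; Clause 5: 0 negative.
Total negative literal occurrences = 3.

3


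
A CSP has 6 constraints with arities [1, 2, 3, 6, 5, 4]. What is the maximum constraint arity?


The arities are: 1, 2, 3, 6, 5, 4.
Scan for the maximum value.
Maximum arity = 6.

6


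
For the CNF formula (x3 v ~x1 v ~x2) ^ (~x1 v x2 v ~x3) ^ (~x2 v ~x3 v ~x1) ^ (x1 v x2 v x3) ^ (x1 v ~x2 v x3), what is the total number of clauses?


Each group enclosed in parentheses joined by ^ is one clause.
Counting the conjuncts: 5 clauses.

5


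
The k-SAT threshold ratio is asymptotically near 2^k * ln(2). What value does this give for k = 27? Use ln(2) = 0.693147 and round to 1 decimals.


Using the asymptotic formula: threshold ~ 2^k * ln(2).
2^27 = 134217728.
134217728 * 0.693147 = 93032615.5.

93032615.5


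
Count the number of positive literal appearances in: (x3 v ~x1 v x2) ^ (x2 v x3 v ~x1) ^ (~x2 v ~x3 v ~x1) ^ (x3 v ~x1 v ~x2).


Scan each clause for unnegated literals.
Clause 1: 2 positive; Clause 2: 2 positive; Clause 3: 0 positive; Clause 4: 1 positive.
Total positive literal occurrences = 5.

5


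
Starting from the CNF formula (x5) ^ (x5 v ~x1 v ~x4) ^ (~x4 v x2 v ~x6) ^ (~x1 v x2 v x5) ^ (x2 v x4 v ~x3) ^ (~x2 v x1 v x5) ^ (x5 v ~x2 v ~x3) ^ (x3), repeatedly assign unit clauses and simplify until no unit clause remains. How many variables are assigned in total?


Unit propagation repeatedly assigns the literal in any unit clause, then simplifies.
Assignments in order: x5 = T, x3 = T.
No further unit clauses remain.
Total variables assigned = 2.

2


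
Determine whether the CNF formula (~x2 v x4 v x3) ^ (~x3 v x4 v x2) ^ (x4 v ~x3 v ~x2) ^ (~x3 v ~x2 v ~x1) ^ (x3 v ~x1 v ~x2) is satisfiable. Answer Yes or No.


Check all 16 possible truth assignments.
Number of satisfying assignments found: 8.
The formula is satisfiable.

Yes


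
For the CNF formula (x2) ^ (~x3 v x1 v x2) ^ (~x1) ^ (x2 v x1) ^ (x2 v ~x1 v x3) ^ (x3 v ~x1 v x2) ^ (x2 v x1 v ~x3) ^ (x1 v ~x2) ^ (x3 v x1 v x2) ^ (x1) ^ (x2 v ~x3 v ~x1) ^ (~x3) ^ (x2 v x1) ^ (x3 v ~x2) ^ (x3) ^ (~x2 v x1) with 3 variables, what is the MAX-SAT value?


Enumerate all 8 truth assignments.
For each, count how many of the 16 clauses are satisfied.
The formula is not fully satisfiable, so the maximum is below 16.
Maximum simultaneously satisfiable clauses = 14.

14


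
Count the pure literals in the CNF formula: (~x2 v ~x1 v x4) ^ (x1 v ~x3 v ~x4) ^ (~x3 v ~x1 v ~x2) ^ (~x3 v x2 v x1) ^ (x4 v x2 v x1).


A pure literal appears in only one polarity across all clauses.
Pure literals: x3 (negative only).
Count = 1.

1


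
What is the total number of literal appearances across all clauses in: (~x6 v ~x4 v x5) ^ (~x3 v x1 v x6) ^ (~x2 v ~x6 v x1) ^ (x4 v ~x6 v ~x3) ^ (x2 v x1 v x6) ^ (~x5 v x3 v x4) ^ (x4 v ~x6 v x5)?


Clause lengths: 3, 3, 3, 3, 3, 3, 3.
Sum = 3 + 3 + 3 + 3 + 3 + 3 + 3 = 21.

21


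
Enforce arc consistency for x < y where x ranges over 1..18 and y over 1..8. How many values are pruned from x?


For the constraint x < y, x needs a supporting value in y's domain.
x can be at most 7 (one less than y's maximum).
Valid x values from domain: 7 out of 18.
Pruned = 18 - 7 = 11.

11


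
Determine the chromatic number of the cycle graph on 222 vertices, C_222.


A cycle on an even number of vertices is bipartite: alternate two colors around the cycle.
Since 222 is even, two colors suffice, and at least two are needed because the graph has edges.
Chromatic number = 2.

2


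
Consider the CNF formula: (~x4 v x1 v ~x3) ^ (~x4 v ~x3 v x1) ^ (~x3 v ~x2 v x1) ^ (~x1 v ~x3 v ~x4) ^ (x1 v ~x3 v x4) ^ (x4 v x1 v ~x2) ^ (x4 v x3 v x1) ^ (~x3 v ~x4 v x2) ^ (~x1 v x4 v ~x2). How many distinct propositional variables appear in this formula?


Identify each distinct variable in the formula.
Variables found: x1, x2, x3, x4.
Total distinct variables = 4.

4


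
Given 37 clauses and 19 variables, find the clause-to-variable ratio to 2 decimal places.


Clause-to-variable ratio = clauses / variables.
37 / 19 = 1.95.

1.95


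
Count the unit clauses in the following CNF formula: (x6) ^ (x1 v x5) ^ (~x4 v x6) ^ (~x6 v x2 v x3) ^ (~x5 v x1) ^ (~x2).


A unit clause contains exactly one literal.
Unit clauses found: (x6), (~x2).
Count = 2.

2


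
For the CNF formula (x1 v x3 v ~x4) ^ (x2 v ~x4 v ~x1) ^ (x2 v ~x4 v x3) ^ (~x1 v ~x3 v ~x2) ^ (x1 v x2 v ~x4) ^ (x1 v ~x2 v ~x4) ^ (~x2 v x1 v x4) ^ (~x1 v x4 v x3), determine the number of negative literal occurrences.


Scan each clause for negated literals.
Clause 1: 1 negative; Clause 2: 2 negative; Clause 3: 1 negative; Clause 4: 3 negative; Clause 5: 1 negative; Clause 6: 2 negative; Clause 7: 1 negative; Clause 8: 1 negative.
Total negative literal occurrences = 12.

12


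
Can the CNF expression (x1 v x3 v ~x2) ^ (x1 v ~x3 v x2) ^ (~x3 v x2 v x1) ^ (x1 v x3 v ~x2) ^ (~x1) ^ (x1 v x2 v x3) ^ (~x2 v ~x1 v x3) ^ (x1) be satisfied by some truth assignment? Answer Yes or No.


Check all 8 possible truth assignments.
Number of satisfying assignments found: 0.
The formula is unsatisfiable.

No


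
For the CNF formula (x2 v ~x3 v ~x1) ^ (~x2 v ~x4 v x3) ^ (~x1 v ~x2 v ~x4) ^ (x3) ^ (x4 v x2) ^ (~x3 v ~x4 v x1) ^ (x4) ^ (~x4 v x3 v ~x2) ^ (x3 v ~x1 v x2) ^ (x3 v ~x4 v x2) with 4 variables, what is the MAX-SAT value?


Enumerate all 16 truth assignments.
For each, count how many of the 10 clauses are satisfied.
The formula is not fully satisfiable, so the maximum is below 10.
Maximum simultaneously satisfiable clauses = 9.

9


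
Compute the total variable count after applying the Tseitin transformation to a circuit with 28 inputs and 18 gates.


The Tseitin transformation introduces one auxiliary variable per gate.
Total variables = inputs + gates = 28 + 18 = 46.

46


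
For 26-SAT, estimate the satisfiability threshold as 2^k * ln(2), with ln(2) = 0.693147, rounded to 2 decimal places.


Using the asymptotic formula: threshold ~ 2^k * ln(2).
2^26 = 67108864.
67108864 * 0.693147 = 46516307.76.

46516307.76


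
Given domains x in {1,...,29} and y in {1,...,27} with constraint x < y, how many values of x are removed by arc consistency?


For the constraint x < y, x needs a supporting value in y's domain.
x can be at most 26 (one less than y's maximum).
Valid x values from domain: 26 out of 29.
Pruned = 29 - 26 = 3.

3


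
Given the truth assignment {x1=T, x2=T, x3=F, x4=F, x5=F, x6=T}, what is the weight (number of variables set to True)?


The weight is the number of variables assigned True.
True variables: x1, x2, x6.
Weight = 3.

3


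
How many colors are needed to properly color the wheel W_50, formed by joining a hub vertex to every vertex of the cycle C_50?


W_50 consists of the cycle C_50 together with a hub vertex adjacent to every cycle vertex.
The cycle C_50 needs 2 colors (even cycle -> 2).
The hub is adjacent to every cycle vertex, so it must receive a new color distinct from all of them.
Chromatic number = 2 + 1 = 3.

3
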